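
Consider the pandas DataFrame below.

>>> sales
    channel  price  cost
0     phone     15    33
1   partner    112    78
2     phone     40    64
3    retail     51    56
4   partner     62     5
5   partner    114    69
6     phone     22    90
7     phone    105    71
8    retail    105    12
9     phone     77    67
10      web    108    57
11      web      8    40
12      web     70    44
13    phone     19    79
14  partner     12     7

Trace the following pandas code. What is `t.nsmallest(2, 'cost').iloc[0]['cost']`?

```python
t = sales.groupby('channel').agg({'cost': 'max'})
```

group by channel, max of cost:
         cost
channel      
partner    78
phone      90
retail     56
web        57
take 2 rows with smallest cost:
         cost
channel      
retail     56
web        57
Taking the value at position 0, column 'cost' gives 56.

56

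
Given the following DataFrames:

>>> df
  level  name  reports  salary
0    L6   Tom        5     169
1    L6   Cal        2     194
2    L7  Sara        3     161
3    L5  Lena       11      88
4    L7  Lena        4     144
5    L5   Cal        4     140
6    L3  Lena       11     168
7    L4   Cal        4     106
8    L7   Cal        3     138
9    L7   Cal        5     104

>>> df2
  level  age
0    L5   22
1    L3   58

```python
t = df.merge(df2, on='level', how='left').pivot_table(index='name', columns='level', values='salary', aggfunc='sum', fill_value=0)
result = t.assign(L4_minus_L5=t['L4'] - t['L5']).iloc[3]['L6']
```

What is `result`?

merge on 'level' (how='left') → 10 rows:
  level  name  reports  salary   age
0    L6   Tom        5     169   NaN
1    L6   Cal        2     194   NaN
2    L7  Sara        3     161   NaN
3    L5  Lena       11      88  22.0
4    L7  Lena        4     144   NaN
5    L5   Cal        4     140  22.0
6    L3  Lena       11     168  58.0
7    L4   Cal        4     106   NaN
8    L7   Cal        3     138   NaN
9    L7   Cal        5     104   NaN
pivot: rows=name, cols=level, sum(salary):
level   L3   L4   L5   L6   L7
name                          
Cal      0  106  140  194  242
Lena   168    0   88    0  144
Sara     0    0    0    0  161
Tom      0    0    0  169    0
add column L4_minus_L5 = t['L4'] - t['L5']:
level   L3   L4   L5   L6   L7  L4_minus_L5
name                                       
Cal      0  106  140  194  242          -34
Lena   168    0   88    0  144          -88
Sara     0    0    0    0  161            0
Tom      0    0    0  169    0            0
Then the value at position 3, column 'L6': 169

169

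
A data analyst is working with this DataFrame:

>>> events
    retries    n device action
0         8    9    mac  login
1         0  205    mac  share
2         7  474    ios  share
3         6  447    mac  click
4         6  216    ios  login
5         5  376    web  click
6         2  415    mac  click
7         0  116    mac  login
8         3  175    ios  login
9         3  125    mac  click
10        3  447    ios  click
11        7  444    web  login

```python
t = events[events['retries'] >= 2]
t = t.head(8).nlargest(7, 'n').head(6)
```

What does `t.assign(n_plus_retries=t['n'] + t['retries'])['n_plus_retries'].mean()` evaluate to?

355.333333333

filter rows where retries >= 2:
    retries    n device action
0         8    9    mac  login
2         7  474    ios  share
3         6  447    mac  click
4         6  216    ios  login
5         5  376    web  click
6         2  415    mac  click
8         3  175    ios  login
9         3  125    mac  click
10        3  447    ios  click
11        7  444    web  login
take first 8 rows:
   retries    n device action
0        8    9    mac  login
2        7  474    ios  share
3        6  447    mac  click
4        6  216    ios  login
5        5  376    web  click
6        2  415    mac  click
8        3  175    ios  login
9        3  125    mac  click
take 7 rows with largest n:
   retries    n device action
2        7  474    ios  share
3        6  447    mac  click
6        2  415    mac  click
5        5  376    web  click
4        6  216    ios  login
8        3  175    ios  login
9        3  125    mac  click
take first 6 rows:
   retries    n device action
2        7  474    ios  share
3        6  447    mac  click
6        2  415    mac  click
5        5  376    web  click
4        6  216    ios  login
8        3  175    ios  login
add column n_plus_retries = t['n'] + t['retries']:
   retries    n device action  n_plus_retries
2        7  474    ios  share             481
3        6  447    mac  click             453
6        2  415    mac  click             417
5        5  376    web  click             381
4        6  216    ios  login             222
8        3  175    ios  login             178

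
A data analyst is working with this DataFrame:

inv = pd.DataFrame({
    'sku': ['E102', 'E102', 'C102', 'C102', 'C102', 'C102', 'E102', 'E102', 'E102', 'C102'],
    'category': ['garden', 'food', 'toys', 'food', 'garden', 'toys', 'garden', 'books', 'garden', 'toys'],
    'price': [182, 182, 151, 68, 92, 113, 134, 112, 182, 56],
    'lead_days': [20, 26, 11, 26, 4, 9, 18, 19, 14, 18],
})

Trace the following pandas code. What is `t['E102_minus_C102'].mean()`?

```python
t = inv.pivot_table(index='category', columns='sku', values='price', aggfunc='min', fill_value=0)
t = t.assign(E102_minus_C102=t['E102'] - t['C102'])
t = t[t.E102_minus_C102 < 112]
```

pivot: rows=category, cols=sku, min(price):
sku       C102  E102
category            
books        0   112
food        68   182
garden      92   134
toys        56     0
add column E102_minus_C102 = t['E102'] - t['C102']:
sku       C102  E102  E102_minus_C102
category                             
books        0   112              112
food        68   182              114
garden      92   134               42
toys        56     0              -56
filter rows where E102_minus_C102 < 112:
sku       C102  E102  E102_minus_C102
category                             
garden      92   134               42
toys        56     0              -56
Taking the mean of column 'E102_minus_C102' gives -7.0.

-7.0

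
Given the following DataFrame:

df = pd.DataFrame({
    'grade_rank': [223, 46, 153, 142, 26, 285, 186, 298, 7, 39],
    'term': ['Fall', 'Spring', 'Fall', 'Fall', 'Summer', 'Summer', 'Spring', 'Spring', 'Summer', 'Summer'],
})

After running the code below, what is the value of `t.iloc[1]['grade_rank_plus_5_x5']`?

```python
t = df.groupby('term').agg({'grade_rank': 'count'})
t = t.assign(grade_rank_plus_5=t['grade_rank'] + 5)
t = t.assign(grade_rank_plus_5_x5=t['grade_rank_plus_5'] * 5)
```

40

group by term, count of grade_rank:
        grade_rank
term              
Fall             3
Spring           3
Summer           4
add column grade_rank_plus_5 = t['grade_rank'] + 5:
        grade_rank  grade_rank_plus_5
term                                 
Fall             3                  8
Spring           3                  8
Summer           4                  9
add column grade_rank_plus_5_x5 = t['grade_rank_plus_5'] * 5:
        grade_rank  grade_rank_plus_5  grade_rank_plus_5_x5
term                                                       
Fall             3                  8                    40
Spring           3                  8                    40
Summer           4                  9                    45
So iloc[1]['grade_rank_plus_5_x5'] = 40.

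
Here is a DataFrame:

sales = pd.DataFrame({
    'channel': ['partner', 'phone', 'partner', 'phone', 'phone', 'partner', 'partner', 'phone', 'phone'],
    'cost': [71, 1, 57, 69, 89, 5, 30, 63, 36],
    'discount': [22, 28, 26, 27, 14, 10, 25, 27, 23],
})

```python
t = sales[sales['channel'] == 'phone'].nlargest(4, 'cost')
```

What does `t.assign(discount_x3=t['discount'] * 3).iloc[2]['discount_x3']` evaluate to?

filter rows where channel == 'phone':
  channel  cost  discount
1   phone     1        28
3   phone    69        27
4   phone    89        14
7   phone    63        27
8   phone    36        23
take 4 rows with largest cost:
  channel  cost  discount
4   phone    89        14
3   phone    69        27
7   phone    63        27
8   phone    36        23
add column discount_x3 = t['discount'] * 3:
  channel  cost  discount  discount_x3
4   phone    89        14           42
3   phone    69        27           81
7   phone    63        27           81
8   phone    36        23           69
Then the value at position 2, column 'discount_x3': 81

81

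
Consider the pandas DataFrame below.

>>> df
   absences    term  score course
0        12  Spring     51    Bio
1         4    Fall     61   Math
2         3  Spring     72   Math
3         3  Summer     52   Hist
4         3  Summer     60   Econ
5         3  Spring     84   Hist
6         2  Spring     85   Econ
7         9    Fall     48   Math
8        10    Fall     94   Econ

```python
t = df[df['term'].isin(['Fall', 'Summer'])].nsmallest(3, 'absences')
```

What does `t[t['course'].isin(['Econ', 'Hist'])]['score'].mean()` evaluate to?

filter rows where term in ['Fall', 'Summer']:
   absences    term  score course
1         4    Fall     61   Math
3         3  Summer     52   Hist
4         3  Summer     60   Econ
7         9    Fall     48   Math
8        10    Fall     94   Econ
take 3 rows with smallest absences:
   absences    term  score course
3         3  Summer     52   Hist
4         3  Summer     60   Econ
1         4    Fall     61   Math
filter rows where course in ['Econ', 'Hist']:
   absences    term  score course
3         3  Summer     52   Hist
4         3  Summer     60   Econ
Taking the mean of column 'score' gives 56.0.

56.0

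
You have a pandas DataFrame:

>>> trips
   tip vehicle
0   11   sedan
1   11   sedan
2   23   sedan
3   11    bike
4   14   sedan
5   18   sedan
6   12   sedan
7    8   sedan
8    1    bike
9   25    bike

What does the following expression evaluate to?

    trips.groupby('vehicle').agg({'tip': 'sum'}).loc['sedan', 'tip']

group by vehicle, sum of tip:
         tip
vehicle     
bike      37
sedan     97
The value at row 'sedan', column 'tip' is 97.

97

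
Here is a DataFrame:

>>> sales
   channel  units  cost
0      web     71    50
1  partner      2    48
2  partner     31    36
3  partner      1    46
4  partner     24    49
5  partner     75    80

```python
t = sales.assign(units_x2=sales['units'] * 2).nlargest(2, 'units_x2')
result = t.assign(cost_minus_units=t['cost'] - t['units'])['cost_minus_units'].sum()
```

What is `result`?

-16

add column units_x2 = sales['units'] * 2:
   channel  units  cost  units_x2
0      web     71    50       142
1  partner      2    48         4
2  partner     31    36        62
3  partner      1    46         2
4  partner     24    49        48
5  partner     75    80       150
take 2 rows with largest units_x2:
   channel  units  cost  units_x2
5  partner     75    80       150
0      web     71    50       142
add column cost_minus_units = t['cost'] - t['units']:
   channel  units  cost  units_x2  cost_minus_units
5  partner     75    80       150                 5
0      web     71    50       142               -21
sum of column 'cost_minus_units' → -16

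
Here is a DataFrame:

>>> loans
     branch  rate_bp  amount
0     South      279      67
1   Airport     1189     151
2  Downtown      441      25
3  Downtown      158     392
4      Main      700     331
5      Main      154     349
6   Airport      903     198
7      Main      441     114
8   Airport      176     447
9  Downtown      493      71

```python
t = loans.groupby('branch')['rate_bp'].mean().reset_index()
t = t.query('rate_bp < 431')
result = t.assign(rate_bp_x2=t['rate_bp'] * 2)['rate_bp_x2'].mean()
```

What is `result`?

group by branch, mean of rate_bp:
branch
Airport     756.000000
Downtown    364.000000
Main        431.666667
South       279.000000
Name: rate_bp, dtype: float64
reset_index():
     branch     rate_bp
0   Airport  756.000000
1  Downtown  364.000000
2      Main  431.666667
3     South  279.000000
filter rows where rate_bp < 431:
     branch  rate_bp
1  Downtown    364.0
3     South    279.0
add column rate_bp_x2 = t['rate_bp'] * 2:
     branch  rate_bp  rate_bp_x2
1  Downtown    364.0       728.0
3     South    279.0       558.0

643.0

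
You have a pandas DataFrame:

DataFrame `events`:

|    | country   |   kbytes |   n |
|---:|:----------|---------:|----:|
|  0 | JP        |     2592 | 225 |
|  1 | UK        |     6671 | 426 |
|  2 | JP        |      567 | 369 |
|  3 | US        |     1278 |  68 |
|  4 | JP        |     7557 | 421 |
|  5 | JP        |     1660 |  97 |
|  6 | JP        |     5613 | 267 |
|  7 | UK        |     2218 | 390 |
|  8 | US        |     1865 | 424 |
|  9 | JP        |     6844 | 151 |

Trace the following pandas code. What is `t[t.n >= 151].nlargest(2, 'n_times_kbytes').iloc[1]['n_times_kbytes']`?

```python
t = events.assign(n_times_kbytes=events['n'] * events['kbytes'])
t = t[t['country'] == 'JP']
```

add column n_times_kbytes = events['n'] * events['kbytes']:
  country  kbytes    n  n_times_kbytes
0      JP    2592  225          583200
1      UK    6671  426         2841846
2      JP     567  369          209223
3      US    1278   68           86904
4      JP    7557  421         3181497
5      JP    1660   97          161020
6      JP    5613  267         1498671
7      UK    2218  390          865020
8      US    1865  424          790760
9      JP    6844  151         1033444
filter rows where country == 'JP':
  country  kbytes    n  n_times_kbytes
0      JP    2592  225          583200
2      JP     567  369          209223
4      JP    7557  421         3181497
5      JP    1660   97          161020
6      JP    5613  267         1498671
9      JP    6844  151         1033444
filter rows where n >= 151:
  country  kbytes    n  n_times_kbytes
0      JP    2592  225          583200
2      JP     567  369          209223
4      JP    7557  421         3181497
6      JP    5613  267         1498671
9      JP    6844  151         1033444
take 2 rows with largest n_times_kbytes:
  country  kbytes    n  n_times_kbytes
4      JP    7557  421         3181497
6      JP    5613  267         1498671

1498671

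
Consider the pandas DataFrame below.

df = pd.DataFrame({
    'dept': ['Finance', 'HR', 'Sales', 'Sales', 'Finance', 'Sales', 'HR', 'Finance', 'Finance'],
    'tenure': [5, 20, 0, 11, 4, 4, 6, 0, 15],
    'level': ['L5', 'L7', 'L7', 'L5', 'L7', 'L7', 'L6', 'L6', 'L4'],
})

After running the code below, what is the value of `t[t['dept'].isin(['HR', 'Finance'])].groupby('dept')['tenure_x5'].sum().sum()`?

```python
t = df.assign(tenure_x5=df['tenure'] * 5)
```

250

add column tenure_x5 = df['tenure'] * 5:
      dept  tenure level  tenure_x5
0  Finance       5    L5         25
1       HR      20    L7        100
2    Sales       0    L7          0
3    Sales      11    L5         55
4  Finance       4    L7         20
5    Sales       4    L7         20
6       HR       6    L6         30
7  Finance       0    L6          0
8  Finance      15    L4         75
filter rows where dept in ['HR', 'Finance']:
      dept  tenure level  tenure_x5
0  Finance       5    L5         25
1       HR      20    L7        100
4  Finance       4    L7         20
6       HR       6    L6         30
7  Finance       0    L6          0
8  Finance      15    L4         75
group by dept, sum of tenure_x5:
dept
Finance    120
HR         130
Name: tenure_x5, dtype: int64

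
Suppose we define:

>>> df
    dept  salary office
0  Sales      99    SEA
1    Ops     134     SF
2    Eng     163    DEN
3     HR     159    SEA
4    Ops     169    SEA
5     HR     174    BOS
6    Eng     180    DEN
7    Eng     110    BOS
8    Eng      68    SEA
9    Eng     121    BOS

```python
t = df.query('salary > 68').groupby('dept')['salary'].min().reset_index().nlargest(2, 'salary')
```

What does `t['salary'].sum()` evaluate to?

filter rows where salary > 68:
    dept  salary office
0  Sales      99    SEA
1    Ops     134     SF
2    Eng     163    DEN
3     HR     159    SEA
4    Ops     169    SEA
5     HR     174    BOS
6    Eng     180    DEN
7    Eng     110    BOS
9    Eng     121    BOS
group by dept, min of salary:
dept
Eng      110
HR       159
Ops      134
Sales     99
Name: salary, dtype: int64
reset_index():
    dept  salary
0    Eng     110
1     HR     159
2    Ops     134
3  Sales      99
take 2 rows with largest salary:
  dept  salary
1   HR     159
2  Ops     134
Finally, sum of column 'salary' = 293.

293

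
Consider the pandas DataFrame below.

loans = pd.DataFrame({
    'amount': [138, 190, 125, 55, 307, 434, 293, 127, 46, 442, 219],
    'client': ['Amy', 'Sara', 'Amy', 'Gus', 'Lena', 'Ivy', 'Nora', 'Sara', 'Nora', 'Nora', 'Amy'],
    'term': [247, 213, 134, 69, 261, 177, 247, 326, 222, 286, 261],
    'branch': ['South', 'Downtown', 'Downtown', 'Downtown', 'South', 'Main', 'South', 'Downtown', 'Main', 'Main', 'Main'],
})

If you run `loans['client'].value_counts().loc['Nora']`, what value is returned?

value_counts of client:
client
Amy     3
Nora    3
Sara    2
Gus     1
Lena    1
Ivy     1
Name: count, dtype: int64
value at index 'Nora' → 3

3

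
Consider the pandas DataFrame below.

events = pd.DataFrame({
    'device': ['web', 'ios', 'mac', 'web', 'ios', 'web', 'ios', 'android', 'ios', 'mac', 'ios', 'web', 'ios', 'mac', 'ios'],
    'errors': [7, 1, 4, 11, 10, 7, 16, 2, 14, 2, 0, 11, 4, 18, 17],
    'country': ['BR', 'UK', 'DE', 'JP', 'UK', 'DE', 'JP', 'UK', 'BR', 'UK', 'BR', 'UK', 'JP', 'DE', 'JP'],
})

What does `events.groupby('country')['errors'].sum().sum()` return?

124

group by country, sum of errors:
country
BR    21
DE    29
JP    48
UK    26
Name: errors, dtype: int64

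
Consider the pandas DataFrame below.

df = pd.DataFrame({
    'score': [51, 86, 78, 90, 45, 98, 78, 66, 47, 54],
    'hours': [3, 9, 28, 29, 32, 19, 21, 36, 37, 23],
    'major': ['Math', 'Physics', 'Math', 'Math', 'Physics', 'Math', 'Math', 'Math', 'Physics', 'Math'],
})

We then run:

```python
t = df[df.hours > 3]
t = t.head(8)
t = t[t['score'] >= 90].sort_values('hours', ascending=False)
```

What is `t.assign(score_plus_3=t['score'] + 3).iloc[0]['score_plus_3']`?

filter rows where hours > 3:
   score  hours    major
1     86      9  Physics
2     78     28     Math
3     90     29     Math
4     45     32  Physics
5     98     19     Math
6     78     21     Math
7     66     36     Math
8     47     37  Physics
9     54     23     Math
take first 8 rows:
   score  hours    major
1     86      9  Physics
2     78     28     Math
3     90     29     Math
4     45     32  Physics
5     98     19     Math
6     78     21     Math
7     66     36     Math
8     47     37  Physics
filter rows where score >= 90:
   score  hours major
3     90     29  Math
5     98     19  Math
sort by hours descending:
   score  hours major
3     90     29  Math
5     98     19  Math
add column score_plus_3 = t['score'] + 3:
   score  hours major  score_plus_3
3     90     29  Math            93
5     98     19  Math           101

93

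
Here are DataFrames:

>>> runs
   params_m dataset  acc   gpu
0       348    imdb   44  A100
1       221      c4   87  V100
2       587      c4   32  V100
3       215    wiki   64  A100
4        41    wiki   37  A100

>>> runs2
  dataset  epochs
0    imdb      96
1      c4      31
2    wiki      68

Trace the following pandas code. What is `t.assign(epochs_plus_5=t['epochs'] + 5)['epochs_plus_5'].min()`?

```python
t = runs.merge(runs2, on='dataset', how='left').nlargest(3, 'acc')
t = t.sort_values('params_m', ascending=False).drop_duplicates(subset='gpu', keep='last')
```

36

merge on 'dataset' (how='left') → 5 rows:
   params_m dataset  acc   gpu  epochs
0       348    imdb   44  A100      96
1       221      c4   87  V100      31
2       587      c4   32  V100      31
3       215    wiki   64  A100      68
4        41    wiki   37  A100      68
take 3 rows with largest acc:
   params_m dataset  acc   gpu  epochs
1       221      c4   87  V100      31
3       215    wiki   64  A100      68
0       348    imdb   44  A100      96
sort by params_m descending:
   params_m dataset  acc   gpu  epochs
0       348    imdb   44  A100      96
1       221      c4   87  V100      31
3       215    wiki   64  A100      68
drop duplicate gpu (keep=last):
   params_m dataset  acc   gpu  epochs
1       221      c4   87  V100      31
3       215    wiki   64  A100      68
add column epochs_plus_5 = t['epochs'] + 5:
   params_m dataset  acc   gpu  epochs  epochs_plus_5
1       221      c4   87  V100      31             36
3       215    wiki   64  A100      68             73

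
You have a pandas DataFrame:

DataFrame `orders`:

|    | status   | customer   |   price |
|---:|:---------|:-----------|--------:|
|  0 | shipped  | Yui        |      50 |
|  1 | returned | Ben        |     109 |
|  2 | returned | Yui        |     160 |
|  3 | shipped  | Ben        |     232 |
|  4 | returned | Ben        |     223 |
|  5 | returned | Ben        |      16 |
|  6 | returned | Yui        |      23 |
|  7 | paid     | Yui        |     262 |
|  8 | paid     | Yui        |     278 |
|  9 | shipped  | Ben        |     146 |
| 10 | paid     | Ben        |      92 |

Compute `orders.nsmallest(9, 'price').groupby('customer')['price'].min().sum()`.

39

take 9 rows with smallest price:
      status customer  price
5   returned      Ben     16
6   returned      Yui     23
0    shipped      Yui     50
10      paid      Ben     92
1   returned      Ben    109
9    shipped      Ben    146
2   returned      Yui    160
4   returned      Ben    223
3    shipped      Ben    232
group by customer, min of price:
customer
Ben    16
Yui    23
Name: price, dtype: int64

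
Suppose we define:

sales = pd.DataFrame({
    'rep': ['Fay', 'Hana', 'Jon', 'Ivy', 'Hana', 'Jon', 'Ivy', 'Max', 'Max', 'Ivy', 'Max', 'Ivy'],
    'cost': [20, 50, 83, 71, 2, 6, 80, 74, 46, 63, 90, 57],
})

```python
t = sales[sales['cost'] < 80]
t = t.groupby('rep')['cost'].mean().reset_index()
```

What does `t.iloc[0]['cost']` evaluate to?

20.0

filter rows where cost < 80:
     rep  cost
0    Fay    20
1   Hana    50
3    Ivy    71
4   Hana     2
5    Jon     6
7    Max    74
8    Max    46
9    Ivy    63
11   Ivy    57
group by rep, mean of cost:
rep
Fay     20.000000
Hana    26.000000
Ivy     63.666667
Jon      6.000000
Max     60.000000
Name: cost, dtype: float64
reset_index():
    rep       cost
0   Fay  20.000000
1  Hana  26.000000
2   Ivy  63.666667
3   Jon   6.000000
4   Max  60.000000
Reading off the value at position 0, column 'cost', we get 20.0.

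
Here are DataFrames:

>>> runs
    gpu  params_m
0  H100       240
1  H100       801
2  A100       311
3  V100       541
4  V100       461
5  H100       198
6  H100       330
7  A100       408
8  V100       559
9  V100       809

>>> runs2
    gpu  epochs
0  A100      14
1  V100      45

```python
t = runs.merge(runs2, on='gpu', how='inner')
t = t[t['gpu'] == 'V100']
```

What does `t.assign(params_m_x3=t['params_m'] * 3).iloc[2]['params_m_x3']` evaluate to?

merge on 'gpu' (how='inner') → 6 rows:
    gpu  params_m  epochs
0  A100       311      14
1  V100       541      45
2  V100       461      45
3  A100       408      14
4  V100       559      45
5  V100       809      45
filter rows where gpu == 'V100':
    gpu  params_m  epochs
1  V100       541      45
2  V100       461      45
4  V100       559      45
5  V100       809      45
add column params_m_x3 = t['params_m'] * 3:
    gpu  params_m  epochs  params_m_x3
1  V100       541      45         1623
2  V100       461      45         1383
4  V100       559      45         1677
5  V100       809      45         2427
Taking the value at position 2, column 'params_m_x3' gives 1677.

1677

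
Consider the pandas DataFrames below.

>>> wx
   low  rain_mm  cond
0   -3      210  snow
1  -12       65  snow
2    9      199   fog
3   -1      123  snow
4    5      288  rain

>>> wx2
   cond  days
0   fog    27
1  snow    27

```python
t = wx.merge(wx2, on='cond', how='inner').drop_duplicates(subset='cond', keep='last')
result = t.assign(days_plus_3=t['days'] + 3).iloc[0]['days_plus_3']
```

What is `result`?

merge on 'cond' (how='inner') → 4 rows:
   low  rain_mm  cond  days
0   -3      210  snow    27
1  -12       65  snow    27
2    9      199   fog    27
3   -1      123  snow    27
drop duplicate cond (keep=last):
   low  rain_mm  cond  days
2    9      199   fog    27
3   -1      123  snow    27
add column days_plus_3 = t['days'] + 3:
   low  rain_mm  cond  days  days_plus_3
2    9      199   fog    27           30
3   -1      123  snow    27           30
Then the value at position 0, column 'days_plus_3': 30

30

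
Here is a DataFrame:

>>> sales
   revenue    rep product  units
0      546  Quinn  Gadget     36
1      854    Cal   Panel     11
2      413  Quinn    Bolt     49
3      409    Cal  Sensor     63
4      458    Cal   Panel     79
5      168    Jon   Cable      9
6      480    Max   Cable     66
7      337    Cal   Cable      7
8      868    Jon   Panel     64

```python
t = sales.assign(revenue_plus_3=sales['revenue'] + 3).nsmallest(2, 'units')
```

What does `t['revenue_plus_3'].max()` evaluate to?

340

add column revenue_plus_3 = sales['revenue'] + 3:
   revenue    rep product  units  revenue_plus_3
0      546  Quinn  Gadget     36             549
1      854    Cal   Panel     11             857
2      413  Quinn    Bolt     49             416
3      409    Cal  Sensor     63             412
4      458    Cal   Panel     79             461
5      168    Jon   Cable      9             171
6      480    Max   Cable     66             483
7      337    Cal   Cable      7             340
8      868    Jon   Panel     64             871
take 2 rows with smallest units:
   revenue  rep product  units  revenue_plus_3
7      337  Cal   Cable      7             340
5      168  Jon   Cable      9             171
Then the max of column 'revenue_plus_3': 340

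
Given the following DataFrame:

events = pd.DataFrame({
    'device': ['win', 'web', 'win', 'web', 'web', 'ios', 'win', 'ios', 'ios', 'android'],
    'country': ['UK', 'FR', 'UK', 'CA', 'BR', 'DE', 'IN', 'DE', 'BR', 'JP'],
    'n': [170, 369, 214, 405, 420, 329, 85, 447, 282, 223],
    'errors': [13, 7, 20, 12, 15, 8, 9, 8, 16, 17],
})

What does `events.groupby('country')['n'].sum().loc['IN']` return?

85

group by country, sum of n:
country
BR    702
CA    405
DE    776
FR    369
IN     85
JP    223
UK    384
Name: n, dtype: int64
Finally, value at index 'IN' = 85.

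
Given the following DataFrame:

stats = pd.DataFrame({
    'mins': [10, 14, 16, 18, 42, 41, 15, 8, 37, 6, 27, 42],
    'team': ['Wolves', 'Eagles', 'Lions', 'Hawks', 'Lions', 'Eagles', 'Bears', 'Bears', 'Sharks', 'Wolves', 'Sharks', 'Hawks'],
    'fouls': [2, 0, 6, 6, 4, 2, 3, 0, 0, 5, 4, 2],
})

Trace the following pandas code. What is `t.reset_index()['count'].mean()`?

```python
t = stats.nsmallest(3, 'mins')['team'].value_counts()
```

1.5

take 3 rows with smallest mins:
   mins    team  fouls
9     6  Wolves      5
7     8   Bears      0
0    10  Wolves      2
value_counts of team:
team
Wolves    2
Bears     1
Name: count, dtype: int64
reset_index():
     team  count
0  Wolves      2
1   Bears      1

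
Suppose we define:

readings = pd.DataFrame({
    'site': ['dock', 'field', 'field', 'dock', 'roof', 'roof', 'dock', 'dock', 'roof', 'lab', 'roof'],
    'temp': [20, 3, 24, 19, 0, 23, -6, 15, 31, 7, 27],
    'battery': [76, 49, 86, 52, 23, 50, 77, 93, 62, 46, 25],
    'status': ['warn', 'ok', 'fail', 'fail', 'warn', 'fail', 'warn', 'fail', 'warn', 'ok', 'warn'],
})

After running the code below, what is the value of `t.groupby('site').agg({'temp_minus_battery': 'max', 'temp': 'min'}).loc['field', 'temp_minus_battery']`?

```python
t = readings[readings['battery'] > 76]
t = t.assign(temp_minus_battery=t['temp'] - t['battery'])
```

-62

filter rows where battery > 76:
    site  temp  battery status
2  field    24       86   fail
6   dock    -6       77   warn
7   dock    15       93   fail
add column temp_minus_battery = t['temp'] - t['battery']:
    site  temp  battery status  temp_minus_battery
2  field    24       86   fail                 -62
6   dock    -6       77   warn                 -83
7   dock    15       93   fail                 -78
group by site: max(temp_minus_battery), min(temp):
       temp_minus_battery  temp
site                           
dock                  -78    -6
field                 -62    24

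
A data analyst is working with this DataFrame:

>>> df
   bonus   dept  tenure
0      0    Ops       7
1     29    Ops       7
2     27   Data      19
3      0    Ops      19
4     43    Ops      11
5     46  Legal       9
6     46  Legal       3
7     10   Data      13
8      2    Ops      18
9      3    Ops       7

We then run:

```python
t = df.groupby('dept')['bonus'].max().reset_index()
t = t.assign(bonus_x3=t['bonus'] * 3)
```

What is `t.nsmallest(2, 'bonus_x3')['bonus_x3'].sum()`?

210

group by dept, max of bonus:
dept
Data     27
Legal    46
Ops      43
Name: bonus, dtype: int64
reset_index():
    dept  bonus
0   Data     27
1  Legal     46
2    Ops     43
add column bonus_x3 = t['bonus'] * 3:
    dept  bonus  bonus_x3
0   Data     27        81
1  Legal     46       138
2    Ops     43       129
take 2 rows with smallest bonus_x3:
   dept  bonus  bonus_x3
0  Data     27        81
2   Ops     43       129
The sum of column 'bonus_x3' is 210.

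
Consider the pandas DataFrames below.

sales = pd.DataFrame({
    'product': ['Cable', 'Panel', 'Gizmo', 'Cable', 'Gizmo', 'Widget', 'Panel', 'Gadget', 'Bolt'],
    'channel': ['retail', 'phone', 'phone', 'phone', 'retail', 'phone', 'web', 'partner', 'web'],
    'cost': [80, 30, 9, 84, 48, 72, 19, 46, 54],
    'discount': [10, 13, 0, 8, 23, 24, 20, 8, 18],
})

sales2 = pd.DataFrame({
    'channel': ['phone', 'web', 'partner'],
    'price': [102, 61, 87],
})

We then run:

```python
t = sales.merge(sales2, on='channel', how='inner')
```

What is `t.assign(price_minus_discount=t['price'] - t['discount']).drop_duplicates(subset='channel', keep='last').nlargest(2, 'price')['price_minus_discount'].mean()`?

78.5

merge on 'channel' (how='inner') → 7 rows:
  product  channel  cost  discount  price
0   Panel    phone    30        13    102
1   Gizmo    phone     9         0    102
2   Cable    phone    84         8    102
3  Widget    phone    72        24    102
4   Panel      web    19        20     61
5  Gadget  partner    46         8     87
6    Bolt      web    54        18     61
add column price_minus_discount = t['price'] - t['discount']:
  product  channel  cost  discount  price  price_minus_discount
0   Panel    phone    30        13    102                    89
1   Gizmo    phone     9         0    102                   102
2   Cable    phone    84         8    102                    94
3  Widget    phone    72        24    102                    78
4   Panel      web    19        20     61                    41
5  Gadget  partner    46         8     87                    79
6    Bolt      web    54        18     61                    43
drop duplicate channel (keep=last):
  product  channel  cost  discount  price  price_minus_discount
3  Widget    phone    72        24    102                    78
5  Gadget  partner    46         8     87                    79
6    Bolt      web    54        18     61                    43
take 2 rows with largest price:
  product  channel  cost  discount  price  price_minus_discount
3  Widget    phone    72        24    102                    78
5  Gadget  partner    46         8     87                    79
So mean() = 78.5.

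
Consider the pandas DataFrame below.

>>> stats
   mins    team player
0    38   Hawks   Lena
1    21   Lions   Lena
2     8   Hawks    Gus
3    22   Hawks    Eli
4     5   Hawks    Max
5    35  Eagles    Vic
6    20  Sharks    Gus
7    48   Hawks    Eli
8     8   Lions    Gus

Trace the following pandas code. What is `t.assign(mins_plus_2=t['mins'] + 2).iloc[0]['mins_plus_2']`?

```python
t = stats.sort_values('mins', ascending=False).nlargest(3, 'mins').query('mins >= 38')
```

sort by mins descending:
   mins    team player
7    48   Hawks    Eli
0    38   Hawks   Lena
5    35  Eagles    Vic
3    22   Hawks    Eli
1    21   Lions   Lena
6    20  Sharks    Gus
2     8   Hawks    Gus
8     8   Lions    Gus
4     5   Hawks    Max
take 3 rows with largest mins:
   mins    team player
7    48   Hawks    Eli
0    38   Hawks   Lena
5    35  Eagles    Vic
filter rows where mins >= 38:
   mins   team player
7    48  Hawks    Eli
0    38  Hawks   Lena
add column mins_plus_2 = t['mins'] + 2:
   mins   team player  mins_plus_2
7    48  Hawks    Eli           50
0    38  Hawks   Lena           40
value at position 0, column 'mins_plus_2' → 50

50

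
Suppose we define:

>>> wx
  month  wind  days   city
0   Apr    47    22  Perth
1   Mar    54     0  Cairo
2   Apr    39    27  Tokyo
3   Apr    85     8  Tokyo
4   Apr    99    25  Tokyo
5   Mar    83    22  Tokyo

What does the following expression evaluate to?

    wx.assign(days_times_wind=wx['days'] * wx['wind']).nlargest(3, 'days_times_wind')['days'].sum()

add column days_times_wind = wx['days'] * wx['wind']:
  month  wind  days   city  days_times_wind
0   Apr    47    22  Perth             1034
1   Mar    54     0  Cairo                0
2   Apr    39    27  Tokyo             1053
3   Apr    85     8  Tokyo              680
4   Apr    99    25  Tokyo             2475
5   Mar    83    22  Tokyo             1826
take 3 rows with largest days_times_wind:
  month  wind  days   city  days_times_wind
4   Apr    99    25  Tokyo             2475
5   Mar    83    22  Tokyo             1826
2   Apr    39    27  Tokyo             1053

74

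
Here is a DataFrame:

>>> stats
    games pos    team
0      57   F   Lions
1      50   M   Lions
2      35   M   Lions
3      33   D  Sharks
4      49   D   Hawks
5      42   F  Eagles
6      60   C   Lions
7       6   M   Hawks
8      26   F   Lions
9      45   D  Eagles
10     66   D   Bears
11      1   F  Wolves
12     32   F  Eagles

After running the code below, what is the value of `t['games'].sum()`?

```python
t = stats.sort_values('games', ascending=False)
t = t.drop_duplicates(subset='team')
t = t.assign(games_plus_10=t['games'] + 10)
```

254

sort by games descending:
    games pos    team
10     66   D   Bears
6      60   C   Lions
0      57   F   Lions
1      50   M   Lions
4      49   D   Hawks
9      45   D  Eagles
5      42   F  Eagles
2      35   M   Lions
3      33   D  Sharks
12     32   F  Eagles
8      26   F   Lions
7       6   M   Hawks
11      1   F  Wolves
drop duplicate team (keep=first):
    games pos    team
10     66   D   Bears
6      60   C   Lions
4      49   D   Hawks
9      45   D  Eagles
3      33   D  Sharks
11      1   F  Wolves
add column games_plus_10 = t['games'] + 10:
    games pos    team  games_plus_10
10     66   D   Bears             76
6      60   C   Lions             70
4      49   D   Hawks             59
9      45   D  Eagles             55
3      33   D  Sharks             43
11      1   F  Wolves             11
Hence 254.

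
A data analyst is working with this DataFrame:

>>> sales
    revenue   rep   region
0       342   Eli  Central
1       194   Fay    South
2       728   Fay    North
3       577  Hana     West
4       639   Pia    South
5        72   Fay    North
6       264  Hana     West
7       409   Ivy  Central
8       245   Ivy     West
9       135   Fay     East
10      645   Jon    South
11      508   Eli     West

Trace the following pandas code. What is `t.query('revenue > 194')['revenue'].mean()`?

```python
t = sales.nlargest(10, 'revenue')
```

484.111111111

take 10 rows with largest revenue:
    revenue   rep   region
2       728   Fay    North
10      645   Jon    South
4       639   Pia    South
3       577  Hana     West
11      508   Eli     West
7       409   Ivy  Central
0       342   Eli  Central
6       264  Hana     West
8       245   Ivy     West
1       194   Fay    South
filter rows where revenue > 194:
    revenue   rep   region
2       728   Fay    North
10      645   Jon    South
4       639   Pia    South
3       577  Hana     West
11      508   Eli     West
7       409   Ivy  Central
0       342   Eli  Central
6       264  Hana     West
8       245   Ivy     West
Hence 484.111111111.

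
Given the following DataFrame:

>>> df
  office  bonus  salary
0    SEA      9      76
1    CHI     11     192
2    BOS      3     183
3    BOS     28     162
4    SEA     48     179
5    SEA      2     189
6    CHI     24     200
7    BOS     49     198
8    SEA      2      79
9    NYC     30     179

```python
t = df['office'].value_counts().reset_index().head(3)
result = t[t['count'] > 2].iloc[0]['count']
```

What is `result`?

4

value_counts of office:
office
SEA    4
BOS    3
CHI    2
NYC    1
Name: count, dtype: int64
reset_index():
  office  count
0    SEA      4
1    BOS      3
2    CHI      2
3    NYC      1
take first 3 rows:
  office  count
0    SEA      4
1    BOS      3
2    CHI      2
filter rows where count > 2:
  office  count
0    SEA      4
1    BOS      3
Reading off the value at position 0, column 'count', we get 4.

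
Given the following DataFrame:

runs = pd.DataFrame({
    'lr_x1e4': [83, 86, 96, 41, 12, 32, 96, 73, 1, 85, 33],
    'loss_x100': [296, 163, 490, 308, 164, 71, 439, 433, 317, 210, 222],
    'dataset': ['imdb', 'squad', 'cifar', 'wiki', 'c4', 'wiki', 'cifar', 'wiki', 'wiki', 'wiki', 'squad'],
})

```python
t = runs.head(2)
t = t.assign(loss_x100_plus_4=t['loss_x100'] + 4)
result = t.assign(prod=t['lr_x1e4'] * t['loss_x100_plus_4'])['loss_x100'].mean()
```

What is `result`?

229.5

take first 2 rows:
   lr_x1e4  loss_x100 dataset
0       83        296    imdb
1       86        163   squad
add column loss_x100_plus_4 = t['loss_x100'] + 4:
   lr_x1e4  loss_x100 dataset  loss_x100_plus_4
0       83        296    imdb               300
1       86        163   squad               167
add column prod = t['lr_x1e4'] * t['loss_x100_plus_4']:
   lr_x1e4  loss_x100 dataset  loss_x100_plus_4   prod
0       83        296    imdb               300  24900
1       86        163   squad               167  14362
Then the mean of column 'loss_x100': 229.5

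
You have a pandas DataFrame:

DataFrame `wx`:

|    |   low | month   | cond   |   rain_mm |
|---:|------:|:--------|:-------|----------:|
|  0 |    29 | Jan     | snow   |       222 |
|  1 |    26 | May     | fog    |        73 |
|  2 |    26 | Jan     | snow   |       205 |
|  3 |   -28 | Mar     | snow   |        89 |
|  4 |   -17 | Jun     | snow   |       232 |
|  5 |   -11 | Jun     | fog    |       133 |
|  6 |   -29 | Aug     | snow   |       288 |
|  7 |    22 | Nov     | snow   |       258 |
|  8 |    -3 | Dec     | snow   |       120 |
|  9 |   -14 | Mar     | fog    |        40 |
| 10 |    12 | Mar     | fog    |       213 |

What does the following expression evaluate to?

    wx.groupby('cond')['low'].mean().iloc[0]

group by cond, mean of low:
cond
fog     3.25
snow    0.00
Name: low, dtype: float64
Reading off the value at position 0, we get 3.25.

3.25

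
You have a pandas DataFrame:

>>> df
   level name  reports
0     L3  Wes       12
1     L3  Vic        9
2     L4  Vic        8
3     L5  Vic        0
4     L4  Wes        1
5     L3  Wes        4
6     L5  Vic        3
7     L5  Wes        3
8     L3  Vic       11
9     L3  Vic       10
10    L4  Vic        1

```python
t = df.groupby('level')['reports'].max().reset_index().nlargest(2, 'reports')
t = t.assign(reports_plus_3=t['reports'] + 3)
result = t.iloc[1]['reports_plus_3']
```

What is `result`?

11

group by level, max of reports:
level
L3    12
L4     8
L5     3
Name: reports, dtype: int64
reset_index():
  level  reports
0    L3       12
1    L4        8
2    L5        3
take 2 rows with largest reports:
  level  reports
0    L3       12
1    L4        8
add column reports_plus_3 = t['reports'] + 3:
  level  reports  reports_plus_3
0    L3       12              15
1    L4        8              11
Finally, value at position 1, column 'reports_plus_3' = 11.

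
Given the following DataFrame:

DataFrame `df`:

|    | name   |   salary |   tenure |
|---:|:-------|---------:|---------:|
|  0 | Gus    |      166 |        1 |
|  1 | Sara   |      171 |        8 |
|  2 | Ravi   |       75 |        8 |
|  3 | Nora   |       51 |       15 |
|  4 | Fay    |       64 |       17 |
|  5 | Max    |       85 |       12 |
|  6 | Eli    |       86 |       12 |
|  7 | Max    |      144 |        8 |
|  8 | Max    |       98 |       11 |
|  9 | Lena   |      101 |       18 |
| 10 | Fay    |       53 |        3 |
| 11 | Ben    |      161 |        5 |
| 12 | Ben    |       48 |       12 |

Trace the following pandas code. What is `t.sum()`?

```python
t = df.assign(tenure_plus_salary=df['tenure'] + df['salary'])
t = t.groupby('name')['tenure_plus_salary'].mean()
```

add column tenure_plus_salary = df['tenure'] + df['salary']:
    name  salary  tenure  tenure_plus_salary
0    Gus     166       1                 167
1   Sara     171       8                 179
2   Ravi      75       8                  83
3   Nora      51      15                  66
4    Fay      64      17                  81
5    Max      85      12                  97
6    Eli      86      12                  98
7    Max     144       8                 152
8    Max      98      11                 109
9   Lena     101      18                 119
10   Fay      53       3                  56
11   Ben     161       5                 166
12   Ben      48      12                  60
group by name, mean of tenure_plus_salary:
name
Ben     113.000000
Eli      98.000000
Fay      68.500000
Gus     167.000000
Lena    119.000000
Max     119.333333
Nora     66.000000
Ravi     83.000000
Sara    179.000000
Name: tenure_plus_salary, dtype: float64
Hence 1012.83333333.

1012.83333333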